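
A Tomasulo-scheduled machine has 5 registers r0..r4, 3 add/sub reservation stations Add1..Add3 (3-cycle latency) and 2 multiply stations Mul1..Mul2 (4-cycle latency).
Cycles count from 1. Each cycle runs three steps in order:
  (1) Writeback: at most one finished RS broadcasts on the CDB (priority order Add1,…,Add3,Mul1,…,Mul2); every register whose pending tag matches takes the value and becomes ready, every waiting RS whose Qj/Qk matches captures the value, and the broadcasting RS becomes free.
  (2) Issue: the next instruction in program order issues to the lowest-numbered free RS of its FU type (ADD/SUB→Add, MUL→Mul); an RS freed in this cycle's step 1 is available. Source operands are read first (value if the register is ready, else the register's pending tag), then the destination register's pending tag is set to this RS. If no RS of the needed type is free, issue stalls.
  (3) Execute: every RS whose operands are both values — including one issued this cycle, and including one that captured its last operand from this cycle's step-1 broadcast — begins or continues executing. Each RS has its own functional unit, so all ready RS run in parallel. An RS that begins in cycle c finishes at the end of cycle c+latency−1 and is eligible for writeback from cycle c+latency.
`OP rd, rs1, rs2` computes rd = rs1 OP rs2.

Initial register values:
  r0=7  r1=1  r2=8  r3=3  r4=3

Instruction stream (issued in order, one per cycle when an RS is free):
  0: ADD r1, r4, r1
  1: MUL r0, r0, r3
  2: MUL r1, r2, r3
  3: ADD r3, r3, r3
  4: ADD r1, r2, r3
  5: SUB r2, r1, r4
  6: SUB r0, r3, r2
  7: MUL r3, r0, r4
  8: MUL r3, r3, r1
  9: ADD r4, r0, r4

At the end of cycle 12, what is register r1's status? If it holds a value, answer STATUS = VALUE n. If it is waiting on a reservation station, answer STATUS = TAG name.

STATUS = VALUE 14

  c1: issue ADD r1<-Add1  regs: r0:7,r1:Add1,r2:8,r3:3,r4:3
  c2: issue MUL r0<-Mul1  regs: r0:Mul1,r1:Add1,r2:8,r3:3,r4:3
  c3: issue MUL r1<-Mul2  regs: r0:Mul1,r1:Mul2,r2:8,r3:3,r4:3
  c4: CDB Add1=4; issue ADD r3<-Add1  regs: r0:Mul1,r1:Mul2,r2:8,r3:Add1,r4:3
  c5: issue ADD r1<-Add2  regs: r0:Mul1,r1:Add2,r2:8,r3:Add1,r4:3
  c6: CDB Mul1=21; issue SUB r2<-Add3  regs: r0:21,r1:Add2,r2:Add3,r3:Add1,r4:3
  c7: CDB Add1=6; issue SUB r0<-Add1  regs: r0:Add1,r1:Add2,r2:Add3,r3:6,r4:3
  c8: CDB Mul2=24; issue MUL r3<-Mul1  regs: r0:Add1,r1:Add2,r2:Add3,r3:Mul1,r4:3
  c9: issue MUL r3<-Mul2  regs: r0:Add1,r1:Add2,r2:Add3,r3:Mul2,r4:3
  c10: CDB Add2=14; issue ADD r4<-Add2  regs: r0:Add1,r1:14,r2:Add3,r3:Mul2,r4:Add2
  c11: -  regs: r0:Add1,r1:14,r2:Add3,r3:Mul2,r4:Add2
  c12: -  regs: r0:Add1,r1:14,r2:Add3,r3:Mul2,r4:Add2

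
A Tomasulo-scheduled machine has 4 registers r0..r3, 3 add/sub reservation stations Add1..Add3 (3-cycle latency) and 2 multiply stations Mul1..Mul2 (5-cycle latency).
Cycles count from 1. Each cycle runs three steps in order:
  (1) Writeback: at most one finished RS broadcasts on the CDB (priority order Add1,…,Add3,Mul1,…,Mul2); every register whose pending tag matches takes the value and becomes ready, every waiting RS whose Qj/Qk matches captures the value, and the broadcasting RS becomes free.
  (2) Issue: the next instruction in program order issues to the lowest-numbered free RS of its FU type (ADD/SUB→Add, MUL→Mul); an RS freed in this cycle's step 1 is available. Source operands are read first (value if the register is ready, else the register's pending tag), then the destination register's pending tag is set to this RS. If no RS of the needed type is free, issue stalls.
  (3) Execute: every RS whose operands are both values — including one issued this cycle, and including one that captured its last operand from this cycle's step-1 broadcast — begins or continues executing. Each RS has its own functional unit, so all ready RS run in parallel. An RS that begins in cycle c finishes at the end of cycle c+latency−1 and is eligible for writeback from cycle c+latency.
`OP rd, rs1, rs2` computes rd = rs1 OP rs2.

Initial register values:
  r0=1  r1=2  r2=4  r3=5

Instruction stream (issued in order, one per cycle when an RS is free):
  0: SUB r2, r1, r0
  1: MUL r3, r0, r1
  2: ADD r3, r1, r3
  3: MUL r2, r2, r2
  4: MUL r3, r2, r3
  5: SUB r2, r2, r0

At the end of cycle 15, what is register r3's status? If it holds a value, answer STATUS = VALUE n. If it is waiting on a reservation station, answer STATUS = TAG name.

STATUS = VALUE 4

  c1: issue SUB r2<-Add1  regs: r0:1,r1:2,r2:Add1,r3:5
  c2: issue MUL r3<-Mul1  regs: r0:1,r1:2,r2:Add1,r3:Mul1
  c3: issue ADD r3<-Add2  regs: r0:1,r1:2,r2:Add1,r3:Add2
  c4: CDB Add1=1; issue MUL r2<-Mul2  regs: r0:1,r1:2,r2:Mul2,r3:Add2
  c5: stall  regs: r0:1,r1:2,r2:Mul2,r3:Add2
  c6: stall  regs: r0:1,r1:2,r2:Mul2,r3:Add2
  c7: CDB Mul1=2; issue MUL r3<-Mul1  regs: r0:1,r1:2,r2:Mul2,r3:Mul1
  c8: issue SUB r2<-Add1  regs: r0:1,r1:2,r2:Add1,r3:Mul1
  c9: CDB Mul2=1  regs: r0:1,r1:2,r2:Add1,r3:Mul1
  c10: CDB Add2=4  regs: r0:1,r1:2,r2:Add1,r3:Mul1
  c11: -  regs: r0:1,r1:2,r2:Add1,r3:Mul1
  c12: CDB Add1=0  regs: r0:1,r1:2,r2:0,r3:Mul1
  c13: -  regs: r0:1,r1:2,r2:0,r3:Mul1
  c14: -  regs: r0:1,r1:2,r2:0,r3:Mul1
  c15: CDB Mul1=4  regs: r0:1,r1:2,r2:0,r3:4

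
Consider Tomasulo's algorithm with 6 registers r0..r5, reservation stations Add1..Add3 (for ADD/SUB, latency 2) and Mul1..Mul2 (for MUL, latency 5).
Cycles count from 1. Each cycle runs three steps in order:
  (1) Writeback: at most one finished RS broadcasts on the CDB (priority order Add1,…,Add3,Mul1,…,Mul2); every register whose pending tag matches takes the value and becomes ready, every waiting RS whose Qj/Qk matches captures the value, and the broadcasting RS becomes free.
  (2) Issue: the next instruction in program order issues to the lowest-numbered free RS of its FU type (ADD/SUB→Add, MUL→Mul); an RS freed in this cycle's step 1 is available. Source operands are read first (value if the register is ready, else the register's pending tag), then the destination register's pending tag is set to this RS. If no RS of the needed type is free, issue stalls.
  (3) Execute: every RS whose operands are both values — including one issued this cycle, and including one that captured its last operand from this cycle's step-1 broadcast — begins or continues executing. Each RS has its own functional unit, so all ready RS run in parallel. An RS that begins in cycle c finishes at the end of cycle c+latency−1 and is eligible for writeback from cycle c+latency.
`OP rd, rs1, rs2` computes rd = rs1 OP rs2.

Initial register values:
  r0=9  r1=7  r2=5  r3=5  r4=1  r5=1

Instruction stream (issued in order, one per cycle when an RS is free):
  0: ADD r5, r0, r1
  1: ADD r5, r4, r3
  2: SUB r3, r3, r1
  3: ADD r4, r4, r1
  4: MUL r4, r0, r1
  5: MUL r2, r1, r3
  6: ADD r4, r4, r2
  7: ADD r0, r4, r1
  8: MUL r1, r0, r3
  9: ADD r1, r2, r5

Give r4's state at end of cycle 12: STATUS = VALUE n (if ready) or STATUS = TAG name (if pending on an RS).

STATUS = TAG Add1

  c1: issue ADD r5<-Add1  regs: r0:9,r1:7,r2:5,r3:5,r4:1,r5:Add1
  c2: issue ADD r5<-Add2  regs: r0:9,r1:7,r2:5,r3:5,r4:1,r5:Add2
  c3: CDB Add1=16; issue SUB r3<-Add1  regs: r0:9,r1:7,r2:5,r3:Add1,r4:1,r5:Add2
  c4: CDB Add2=6; issue ADD r4<-Add2  regs: r0:9,r1:7,r2:5,r3:Add1,r4:Add2,r5:6
  c5: CDB Add1=-2; issue MUL r4<-Mul1  regs: r0:9,r1:7,r2:5,r3:-2,r4:Mul1,r5:6
  c6: CDB Add2=8; issue MUL r2<-Mul2  regs: r0:9,r1:7,r2:Mul2,r3:-2,r4:Mul1,r5:6
  c7: issue ADD r4<-Add1  regs: r0:9,r1:7,r2:Mul2,r3:-2,r4:Add1,r5:6
  c8: issue ADD r0<-Add2  regs: r0:Add2,r1:7,r2:Mul2,r3:-2,r4:Add1,r5:6
  c9: stall  regs: r0:Add2,r1:7,r2:Mul2,r3:-2,r4:Add1,r5:6
  c10: CDB Mul1=63; issue MUL r1<-Mul1  regs: r0:Add2,r1:Mul1,r2:Mul2,r3:-2,r4:Add1,r5:6
  c11: CDB Mul2=-14; issue ADD r1<-Add3  regs: r0:Add2,r1:Add3,r2:-14,r3:-2,r4:Add1,r5:6
  c12: -  regs: r0:Add2,r1:Add3,r2:-14,r3:-2,r4:Add1,r5:6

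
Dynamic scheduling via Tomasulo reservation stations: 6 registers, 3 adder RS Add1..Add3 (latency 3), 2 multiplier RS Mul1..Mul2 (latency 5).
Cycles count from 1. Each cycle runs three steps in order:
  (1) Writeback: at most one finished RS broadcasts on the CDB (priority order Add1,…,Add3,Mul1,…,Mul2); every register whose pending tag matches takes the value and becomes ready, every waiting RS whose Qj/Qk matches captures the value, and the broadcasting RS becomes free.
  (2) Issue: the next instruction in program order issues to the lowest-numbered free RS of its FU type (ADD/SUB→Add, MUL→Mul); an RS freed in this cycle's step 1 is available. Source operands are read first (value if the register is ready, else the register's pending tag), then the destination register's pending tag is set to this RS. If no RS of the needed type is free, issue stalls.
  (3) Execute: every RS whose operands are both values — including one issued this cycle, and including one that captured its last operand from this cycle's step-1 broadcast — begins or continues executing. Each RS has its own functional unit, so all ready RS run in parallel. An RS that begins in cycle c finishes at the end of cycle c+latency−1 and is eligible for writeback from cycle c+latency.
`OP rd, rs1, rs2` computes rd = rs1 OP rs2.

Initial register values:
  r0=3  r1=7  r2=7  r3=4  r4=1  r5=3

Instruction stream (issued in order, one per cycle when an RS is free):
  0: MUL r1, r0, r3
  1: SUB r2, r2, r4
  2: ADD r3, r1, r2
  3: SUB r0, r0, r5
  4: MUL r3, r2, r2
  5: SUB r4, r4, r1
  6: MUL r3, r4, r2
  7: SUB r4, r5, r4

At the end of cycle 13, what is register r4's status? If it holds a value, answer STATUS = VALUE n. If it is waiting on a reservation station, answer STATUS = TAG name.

c1: issue MUL r1<-Mul1 | r0:3,r1:Mul1,r2:7,r3:4,r4:1,r5:3
c2: issue SUB r2<-Add1 | r0:3,r1:Mul1,r2:Add1,r3:4,r4:1,r5:3
c3: issue ADD r3<-Add2 | r0:3,r1:Mul1,r2:Add1,r3:Add2,r4:1,r5:3
c4: issue SUB r0<-Add3 | r0:Add3,r1:Mul1,r2:Add1,r3:Add2,r4:1,r5:3
c5: CDB Add1=6; issue MUL r3<-Mul2 | r0:Add3,r1:Mul1,r2:6,r3:Mul2,r4:1,r5:3
c6: CDB Mul1=12; issue SUB r4<-Add1 | r0:Add3,r1:12,r2:6,r3:Mul2,r4:Add1,r5:3
c7: CDB Add3=0; issue MUL r3<-Mul1 | r0:0,r1:12,r2:6,r3:Mul1,r4:Add1,r5:3
c8: issue SUB r4<-Add3 | r0:0,r1:12,r2:6,r3:Mul1,r4:Add3,r5:3
c9: CDB Add1=-11 | r0:0,r1:12,r2:6,r3:Mul1,r4:Add3,r5:3
c10: CDB Add2=18 | r0:0,r1:12,r2:6,r3:Mul1,r4:Add3,r5:3
c11: CDB Mul2=36 | r0:0,r1:12,r2:6,r3:Mul1,r4:Add3,r5:3
c12: CDB Add3=14 | r0:0,r1:12,r2:6,r3:Mul1,r4:14,r5:3
c13: - | r0:0,r1:12,r2:6,r3:Mul1,r4:14,r5:3

STATUS = VALUE 14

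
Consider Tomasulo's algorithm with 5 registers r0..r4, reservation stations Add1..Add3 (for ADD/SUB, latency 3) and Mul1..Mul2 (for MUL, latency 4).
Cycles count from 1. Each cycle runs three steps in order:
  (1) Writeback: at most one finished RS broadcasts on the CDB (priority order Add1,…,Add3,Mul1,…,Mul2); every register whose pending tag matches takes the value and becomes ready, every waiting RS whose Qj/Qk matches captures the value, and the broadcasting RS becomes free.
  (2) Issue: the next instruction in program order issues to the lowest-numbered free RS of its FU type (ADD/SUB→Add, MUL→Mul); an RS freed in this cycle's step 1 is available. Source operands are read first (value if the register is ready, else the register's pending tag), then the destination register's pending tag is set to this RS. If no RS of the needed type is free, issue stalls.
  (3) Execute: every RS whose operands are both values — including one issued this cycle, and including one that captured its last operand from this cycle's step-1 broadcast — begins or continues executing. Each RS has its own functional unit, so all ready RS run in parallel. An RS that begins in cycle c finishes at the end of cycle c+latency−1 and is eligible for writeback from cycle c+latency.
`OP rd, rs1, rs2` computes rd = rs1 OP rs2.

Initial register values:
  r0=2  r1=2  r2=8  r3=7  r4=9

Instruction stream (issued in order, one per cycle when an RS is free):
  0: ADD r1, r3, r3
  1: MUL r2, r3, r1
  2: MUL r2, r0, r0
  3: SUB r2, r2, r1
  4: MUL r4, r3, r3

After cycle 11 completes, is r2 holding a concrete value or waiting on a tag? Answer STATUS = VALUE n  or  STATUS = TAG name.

STATUS = VALUE -10

c1: issue ADD r1<-Add1 | r0:2,r1:Add1,r2:8,r3:7,r4:9
c2: issue MUL r2<-Mul1 | r0:2,r1:Add1,r2:Mul1,r3:7,r4:9
c3: issue MUL r2<-Mul2 | r0:2,r1:Add1,r2:Mul2,r3:7,r4:9
c4: CDB Add1=14; issue SUB r2<-Add1 | r0:2,r1:14,r2:Add1,r3:7,r4:9
c5: stall | r0:2,r1:14,r2:Add1,r3:7,r4:9
c6: stall | r0:2,r1:14,r2:Add1,r3:7,r4:9
c7: CDB Mul2=4; issue MUL r4<-Mul2 | r0:2,r1:14,r2:Add1,r3:7,r4:Mul2
c8: CDB Mul1=98 | r0:2,r1:14,r2:Add1,r3:7,r4:Mul2
c9: - | r0:2,r1:14,r2:Add1,r3:7,r4:Mul2
c10: CDB Add1=-10 | r0:2,r1:14,r2:-10,r3:7,r4:Mul2
c11: CDB Mul2=49 | r0:2,r1:14,r2:-10,r3:7,r4:49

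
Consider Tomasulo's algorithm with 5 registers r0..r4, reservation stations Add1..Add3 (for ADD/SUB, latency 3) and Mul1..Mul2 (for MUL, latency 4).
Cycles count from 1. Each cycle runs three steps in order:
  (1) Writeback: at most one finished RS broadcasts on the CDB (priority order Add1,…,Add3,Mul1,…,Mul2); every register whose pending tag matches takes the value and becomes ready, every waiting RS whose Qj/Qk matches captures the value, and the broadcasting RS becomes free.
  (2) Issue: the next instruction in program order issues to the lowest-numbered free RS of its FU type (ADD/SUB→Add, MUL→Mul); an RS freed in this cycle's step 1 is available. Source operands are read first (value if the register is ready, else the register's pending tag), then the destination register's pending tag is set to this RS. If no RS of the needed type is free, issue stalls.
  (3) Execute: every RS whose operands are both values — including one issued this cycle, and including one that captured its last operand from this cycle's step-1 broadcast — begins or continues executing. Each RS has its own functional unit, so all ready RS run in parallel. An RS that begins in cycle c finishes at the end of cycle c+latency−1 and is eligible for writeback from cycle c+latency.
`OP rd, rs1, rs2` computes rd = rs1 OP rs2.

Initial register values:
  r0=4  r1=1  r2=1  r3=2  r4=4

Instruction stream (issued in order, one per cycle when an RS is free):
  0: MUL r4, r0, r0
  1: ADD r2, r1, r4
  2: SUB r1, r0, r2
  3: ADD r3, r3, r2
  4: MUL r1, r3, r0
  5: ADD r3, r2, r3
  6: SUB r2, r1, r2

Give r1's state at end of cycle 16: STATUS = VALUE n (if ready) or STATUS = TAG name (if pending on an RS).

STATUS = VALUE 76

c1: issue MUL r4<-Mul1 | r0:4,r1:1,r2:1,r3:2,r4:Mul1
c2: issue ADD r2<-Add1 | r0:4,r1:1,r2:Add1,r3:2,r4:Mul1
c3: issue SUB r1<-Add2 | r0:4,r1:Add2,r2:Add1,r3:2,r4:Mul1
c4: issue ADD r3<-Add3 | r0:4,r1:Add2,r2:Add1,r3:Add3,r4:Mul1
c5: CDB Mul1=16; issue MUL r1<-Mul1 | r0:4,r1:Mul1,r2:Add1,r3:Add3,r4:16
c6: stall | r0:4,r1:Mul1,r2:Add1,r3:Add3,r4:16
c7: stall | r0:4,r1:Mul1,r2:Add1,r3:Add3,r4:16
c8: CDB Add1=17; issue ADD r3<-Add1 | r0:4,r1:Mul1,r2:17,r3:Add1,r4:16
c9: stall | r0:4,r1:Mul1,r2:17,r3:Add1,r4:16
c10: stall | r0:4,r1:Mul1,r2:17,r3:Add1,r4:16
c11: CDB Add2=-13; issue SUB r2<-Add2 | r0:4,r1:Mul1,r2:Add2,r3:Add1,r4:16
c12: CDB Add3=19 | r0:4,r1:Mul1,r2:Add2,r3:Add1,r4:16
c13: - | r0:4,r1:Mul1,r2:Add2,r3:Add1,r4:16
c14: - | r0:4,r1:Mul1,r2:Add2,r3:Add1,r4:16
c15: CDB Add1=36 | r0:4,r1:Mul1,r2:Add2,r3:36,r4:16
c16: CDB Mul1=76 | r0:4,r1:76,r2:Add2,r3:36,r4:16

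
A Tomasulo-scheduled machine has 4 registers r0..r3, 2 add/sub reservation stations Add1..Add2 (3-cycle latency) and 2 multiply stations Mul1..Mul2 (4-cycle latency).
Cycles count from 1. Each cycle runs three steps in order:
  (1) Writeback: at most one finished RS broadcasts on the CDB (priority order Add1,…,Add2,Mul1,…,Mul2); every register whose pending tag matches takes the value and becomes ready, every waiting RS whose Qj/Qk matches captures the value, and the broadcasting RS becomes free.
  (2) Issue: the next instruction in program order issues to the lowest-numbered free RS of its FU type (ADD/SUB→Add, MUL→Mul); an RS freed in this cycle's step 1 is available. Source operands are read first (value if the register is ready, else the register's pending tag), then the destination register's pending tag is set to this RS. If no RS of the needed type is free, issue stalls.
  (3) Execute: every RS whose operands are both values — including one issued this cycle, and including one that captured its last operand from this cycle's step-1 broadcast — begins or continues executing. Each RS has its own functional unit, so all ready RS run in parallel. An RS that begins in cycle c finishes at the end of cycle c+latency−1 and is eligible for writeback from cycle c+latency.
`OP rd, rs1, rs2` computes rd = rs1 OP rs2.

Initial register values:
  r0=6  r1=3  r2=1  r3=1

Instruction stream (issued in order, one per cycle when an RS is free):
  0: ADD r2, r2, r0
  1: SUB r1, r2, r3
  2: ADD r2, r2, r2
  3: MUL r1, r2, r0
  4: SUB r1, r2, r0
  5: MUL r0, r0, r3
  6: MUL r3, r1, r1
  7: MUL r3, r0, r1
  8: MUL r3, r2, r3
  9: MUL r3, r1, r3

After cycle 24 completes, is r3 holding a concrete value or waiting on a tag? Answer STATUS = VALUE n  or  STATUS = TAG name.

  c1: issue ADD r2<-Add1  regs: r0:6,r1:3,r2:Add1,r3:1
  c2: issue SUB r1<-Add2  regs: r0:6,r1:Add2,r2:Add1,r3:1
  c3: stall  regs: r0:6,r1:Add2,r2:Add1,r3:1
  c4: CDB Add1=7; issue ADD r2<-Add1  regs: r0:6,r1:Add2,r2:Add1,r3:1
  c5: issue MUL r1<-Mul1  regs: r0:6,r1:Mul1,r2:Add1,r3:1
  c6: stall  regs: r0:6,r1:Mul1,r2:Add1,r3:1
  c7: CDB Add1=14; issue SUB r1<-Add1  regs: r0:6,r1:Add1,r2:14,r3:1
  c8: CDB Add2=6; issue MUL r0<-Mul2  regs: r0:Mul2,r1:Add1,r2:14,r3:1
  c9: stall  regs: r0:Mul2,r1:Add1,r2:14,r3:1
  c10: CDB Add1=8; stall  regs: r0:Mul2,r1:8,r2:14,r3:1
  c11: CDB Mul1=84; issue MUL r3<-Mul1  regs: r0:Mul2,r1:8,r2:14,r3:Mul1
  c12: CDB Mul2=6; issue MUL r3<-Mul2  regs: r0:6,r1:8,r2:14,r3:Mul2
  c13: stall  regs: r0:6,r1:8,r2:14,r3:Mul2
  c14: stall  regs: r0:6,r1:8,r2:14,r3:Mul2
  c15: CDB Mul1=64; issue MUL r3<-Mul1  regs: r0:6,r1:8,r2:14,r3:Mul1
  c16: CDB Mul2=48; issue MUL r3<-Mul2  regs: r0:6,r1:8,r2:14,r3:Mul2
  c17: -  regs: r0:6,r1:8,r2:14,r3:Mul2
  c18: -  regs: r0:6,r1:8,r2:14,r3:Mul2
  c19: -  regs: r0:6,r1:8,r2:14,r3:Mul2
  c20: CDB Mul1=672  regs: r0:6,r1:8,r2:14,r3:Mul2
  c21: -  regs: r0:6,r1:8,r2:14,r3:Mul2
  c22: -  regs: r0:6,r1:8,r2:14,r3:Mul2
  c23: -  regs: r0:6,r1:8,r2:14,r3:Mul2
  c24: CDB Mul2=5376  regs: r0:6,r1:8,r2:14,r3:5376

STATUS = VALUE 5376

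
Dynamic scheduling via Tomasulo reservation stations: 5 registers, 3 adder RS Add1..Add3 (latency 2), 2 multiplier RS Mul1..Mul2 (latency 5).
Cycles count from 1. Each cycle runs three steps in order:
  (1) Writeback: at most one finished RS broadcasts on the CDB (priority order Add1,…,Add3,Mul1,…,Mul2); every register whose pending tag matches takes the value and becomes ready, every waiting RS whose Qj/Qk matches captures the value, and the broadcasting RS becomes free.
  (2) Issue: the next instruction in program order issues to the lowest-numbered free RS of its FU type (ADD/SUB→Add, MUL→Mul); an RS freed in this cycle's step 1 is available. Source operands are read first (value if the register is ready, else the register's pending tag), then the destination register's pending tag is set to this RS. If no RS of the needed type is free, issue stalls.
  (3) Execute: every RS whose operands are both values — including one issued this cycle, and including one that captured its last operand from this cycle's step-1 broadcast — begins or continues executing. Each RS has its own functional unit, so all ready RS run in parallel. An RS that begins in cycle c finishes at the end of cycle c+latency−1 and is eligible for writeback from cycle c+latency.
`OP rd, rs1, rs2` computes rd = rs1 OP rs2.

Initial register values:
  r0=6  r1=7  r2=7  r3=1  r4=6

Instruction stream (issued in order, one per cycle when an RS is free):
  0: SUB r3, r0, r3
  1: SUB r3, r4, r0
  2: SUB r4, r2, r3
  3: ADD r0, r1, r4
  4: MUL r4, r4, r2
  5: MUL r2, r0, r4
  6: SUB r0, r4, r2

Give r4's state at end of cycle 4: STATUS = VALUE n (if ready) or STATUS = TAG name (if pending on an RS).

STATUS = TAG Add1

  c1: issue SUB r3<-Add1  regs: r0:6,r1:7,r2:7,r3:Add1,r4:6
  c2: issue SUB r3<-Add2  regs: r0:6,r1:7,r2:7,r3:Add2,r4:6
  c3: CDB Add1=5; issue SUB r4<-Add1  regs: r0:6,r1:7,r2:7,r3:Add2,r4:Add1
  c4: CDB Add2=0; issue ADD r0<-Add2  regs: r0:Add2,r1:7,r2:7,r3:0,r4:Add1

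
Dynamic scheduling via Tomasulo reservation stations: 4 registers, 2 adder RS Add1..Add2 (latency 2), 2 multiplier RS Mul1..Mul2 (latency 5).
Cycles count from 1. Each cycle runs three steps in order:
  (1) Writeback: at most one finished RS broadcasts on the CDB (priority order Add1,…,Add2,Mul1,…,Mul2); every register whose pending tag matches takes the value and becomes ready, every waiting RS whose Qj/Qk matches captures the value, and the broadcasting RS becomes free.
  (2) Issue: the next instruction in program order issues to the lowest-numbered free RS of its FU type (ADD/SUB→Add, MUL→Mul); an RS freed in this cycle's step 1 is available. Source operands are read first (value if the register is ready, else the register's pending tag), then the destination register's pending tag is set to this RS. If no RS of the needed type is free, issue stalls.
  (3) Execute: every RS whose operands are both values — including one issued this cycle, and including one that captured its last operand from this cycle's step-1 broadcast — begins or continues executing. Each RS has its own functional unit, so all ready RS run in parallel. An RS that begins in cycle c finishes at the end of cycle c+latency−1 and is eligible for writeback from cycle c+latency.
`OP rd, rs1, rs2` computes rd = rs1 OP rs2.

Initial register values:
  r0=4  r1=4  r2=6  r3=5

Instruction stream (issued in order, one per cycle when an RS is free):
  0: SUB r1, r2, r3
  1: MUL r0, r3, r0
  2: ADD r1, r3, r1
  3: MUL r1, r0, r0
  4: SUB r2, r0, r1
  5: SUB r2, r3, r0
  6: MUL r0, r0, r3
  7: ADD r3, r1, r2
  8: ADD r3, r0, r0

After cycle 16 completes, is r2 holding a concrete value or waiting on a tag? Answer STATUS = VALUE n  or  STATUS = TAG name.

STATUS = VALUE -15

cycle 1: issue SUB r1<-Add1 // r0:4,r1:Add1,r2:6,r3:5
cycle 2: issue MUL r0<-Mul1 // r0:Mul1,r1:Add1,r2:6,r3:5
cycle 3: CDB Add1=1; issue ADD r1<-Add1 // r0:Mul1,r1:Add1,r2:6,r3:5
cycle 4: issue MUL r1<-Mul2 // r0:Mul1,r1:Mul2,r2:6,r3:5
cycle 5: CDB Add1=6; issue SUB r2<-Add1 // r0:Mul1,r1:Mul2,r2:Add1,r3:5
cycle 6: issue SUB r2<-Add2 // r0:Mul1,r1:Mul2,r2:Add2,r3:5
cycle 7: CDB Mul1=20; issue MUL r0<-Mul1 // r0:Mul1,r1:Mul2,r2:Add2,r3:5
cycle 8: stall // r0:Mul1,r1:Mul2,r2:Add2,r3:5
cycle 9: CDB Add2=-15; issue ADD r3<-Add2 // r0:Mul1,r1:Mul2,r2:-15,r3:Add2
cycle 10: stall // r0:Mul1,r1:Mul2,r2:-15,r3:Add2
cycle 11: stall // r0:Mul1,r1:Mul2,r2:-15,r3:Add2
cycle 12: CDB Mul1=100; stall // r0:100,r1:Mul2,r2:-15,r3:Add2
cycle 13: CDB Mul2=400; stall // r0:100,r1:400,r2:-15,r3:Add2
cycle 14: stall // r0:100,r1:400,r2:-15,r3:Add2
cycle 15: CDB Add1=-380; issue ADD r3<-Add1 // r0:100,r1:400,r2:-15,r3:Add1
cycle 16: CDB Add2=385 // r0:100,r1:400,r2:-15,r3:Add1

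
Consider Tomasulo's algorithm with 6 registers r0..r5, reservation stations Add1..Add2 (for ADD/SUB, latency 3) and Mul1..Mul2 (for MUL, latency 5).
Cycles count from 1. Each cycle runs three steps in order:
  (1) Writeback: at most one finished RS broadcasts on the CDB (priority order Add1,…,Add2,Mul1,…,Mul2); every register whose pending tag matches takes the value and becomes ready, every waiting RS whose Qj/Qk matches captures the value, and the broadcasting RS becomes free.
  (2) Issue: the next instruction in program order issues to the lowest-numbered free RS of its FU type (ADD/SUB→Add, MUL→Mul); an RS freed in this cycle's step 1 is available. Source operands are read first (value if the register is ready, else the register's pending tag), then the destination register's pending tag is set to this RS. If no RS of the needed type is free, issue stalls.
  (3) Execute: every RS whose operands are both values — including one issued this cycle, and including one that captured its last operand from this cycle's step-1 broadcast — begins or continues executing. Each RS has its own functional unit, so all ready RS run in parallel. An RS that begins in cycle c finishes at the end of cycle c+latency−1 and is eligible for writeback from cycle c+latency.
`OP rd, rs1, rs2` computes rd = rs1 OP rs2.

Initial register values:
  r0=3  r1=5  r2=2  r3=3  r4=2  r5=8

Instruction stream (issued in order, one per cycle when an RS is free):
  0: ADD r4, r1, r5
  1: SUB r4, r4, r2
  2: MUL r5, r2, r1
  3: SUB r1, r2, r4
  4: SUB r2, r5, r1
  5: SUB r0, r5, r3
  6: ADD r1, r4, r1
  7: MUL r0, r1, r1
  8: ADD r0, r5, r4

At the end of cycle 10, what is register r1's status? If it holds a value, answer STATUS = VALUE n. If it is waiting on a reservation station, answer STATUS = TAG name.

cycle 1: issue ADD r4<-Add1 // r0:3,r1:5,r2:2,r3:3,r4:Add1,r5:8
cycle 2: issue SUB r4<-Add2 // r0:3,r1:5,r2:2,r3:3,r4:Add2,r5:8
cycle 3: issue MUL r5<-Mul1 // r0:3,r1:5,r2:2,r3:3,r4:Add2,r5:Mul1
cycle 4: CDB Add1=13; issue SUB r1<-Add1 // r0:3,r1:Add1,r2:2,r3:3,r4:Add2,r5:Mul1
cycle 5: stall // r0:3,r1:Add1,r2:2,r3:3,r4:Add2,r5:Mul1
cycle 6: stall // r0:3,r1:Add1,r2:2,r3:3,r4:Add2,r5:Mul1
cycle 7: CDB Add2=11; issue SUB r2<-Add2 // r0:3,r1:Add1,r2:Add2,r3:3,r4:11,r5:Mul1
cycle 8: CDB Mul1=10; stall // r0:3,r1:Add1,r2:Add2,r3:3,r4:11,r5:10
cycle 9: stall // r0:3,r1:Add1,r2:Add2,r3:3,r4:11,r5:10
cycle 10: CDB Add1=-9; issue SUB r0<-Add1 // r0:Add1,r1:-9,r2:Add2,r3:3,r4:11,r5:10

STATUS = VALUE -9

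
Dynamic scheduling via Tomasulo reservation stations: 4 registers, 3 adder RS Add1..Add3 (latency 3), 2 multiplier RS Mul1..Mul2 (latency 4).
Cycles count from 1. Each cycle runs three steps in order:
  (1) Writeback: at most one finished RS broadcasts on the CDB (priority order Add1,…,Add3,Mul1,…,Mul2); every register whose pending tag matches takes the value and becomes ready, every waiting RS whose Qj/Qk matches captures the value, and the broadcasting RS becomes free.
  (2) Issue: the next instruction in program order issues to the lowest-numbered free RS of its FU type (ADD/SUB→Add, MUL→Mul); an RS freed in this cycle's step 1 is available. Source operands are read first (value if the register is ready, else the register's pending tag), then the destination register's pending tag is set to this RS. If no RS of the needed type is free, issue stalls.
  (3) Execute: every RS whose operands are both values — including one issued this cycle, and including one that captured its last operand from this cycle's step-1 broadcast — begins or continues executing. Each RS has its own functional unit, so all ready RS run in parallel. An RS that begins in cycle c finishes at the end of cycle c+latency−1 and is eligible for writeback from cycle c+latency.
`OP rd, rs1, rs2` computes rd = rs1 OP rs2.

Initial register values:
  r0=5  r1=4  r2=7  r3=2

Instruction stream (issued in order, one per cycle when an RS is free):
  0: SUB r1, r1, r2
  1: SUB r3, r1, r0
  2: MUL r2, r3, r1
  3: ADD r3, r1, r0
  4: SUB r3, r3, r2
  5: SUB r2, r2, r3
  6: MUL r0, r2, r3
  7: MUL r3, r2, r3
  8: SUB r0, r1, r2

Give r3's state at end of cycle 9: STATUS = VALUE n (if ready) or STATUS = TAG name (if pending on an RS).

STATUS = TAG Add3

c1: issue SUB r1<-Add1 | r0:5,r1:Add1,r2:7,r3:2
c2: issue SUB r3<-Add2 | r0:5,r1:Add1,r2:7,r3:Add2
c3: issue MUL r2<-Mul1 | r0:5,r1:Add1,r2:Mul1,r3:Add2
c4: CDB Add1=-3; issue ADD r3<-Add1 | r0:5,r1:-3,r2:Mul1,r3:Add1
c5: issue SUB r3<-Add3 | r0:5,r1:-3,r2:Mul1,r3:Add3
c6: stall | r0:5,r1:-3,r2:Mul1,r3:Add3
c7: CDB Add1=2; issue SUB r2<-Add1 | r0:5,r1:-3,r2:Add1,r3:Add3
c8: CDB Add2=-8; issue MUL r0<-Mul2 | r0:Mul2,r1:-3,r2:Add1,r3:Add3
c9: stall | r0:Mul2,r1:-3,r2:Add1,r3:Add3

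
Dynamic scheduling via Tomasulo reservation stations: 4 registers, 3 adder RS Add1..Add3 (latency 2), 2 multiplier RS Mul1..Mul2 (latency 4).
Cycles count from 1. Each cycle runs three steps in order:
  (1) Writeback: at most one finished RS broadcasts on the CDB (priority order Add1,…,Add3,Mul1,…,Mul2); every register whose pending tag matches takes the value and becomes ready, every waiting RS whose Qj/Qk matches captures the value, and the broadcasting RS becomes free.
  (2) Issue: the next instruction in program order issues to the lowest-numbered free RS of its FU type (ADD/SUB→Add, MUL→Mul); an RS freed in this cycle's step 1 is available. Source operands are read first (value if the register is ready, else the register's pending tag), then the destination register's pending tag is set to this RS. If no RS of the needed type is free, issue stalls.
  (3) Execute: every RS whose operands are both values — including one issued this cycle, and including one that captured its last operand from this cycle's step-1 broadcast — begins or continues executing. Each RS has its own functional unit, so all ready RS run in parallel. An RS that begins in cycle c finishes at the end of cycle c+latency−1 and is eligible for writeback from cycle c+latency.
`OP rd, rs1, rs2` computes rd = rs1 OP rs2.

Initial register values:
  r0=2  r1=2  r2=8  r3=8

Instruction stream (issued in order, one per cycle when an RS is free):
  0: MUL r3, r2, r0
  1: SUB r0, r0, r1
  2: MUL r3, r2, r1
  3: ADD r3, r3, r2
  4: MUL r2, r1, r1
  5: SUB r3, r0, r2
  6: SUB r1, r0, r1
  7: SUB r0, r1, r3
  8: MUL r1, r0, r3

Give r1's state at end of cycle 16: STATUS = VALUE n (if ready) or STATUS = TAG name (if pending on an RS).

cycle 1: issue MUL r3<-Mul1 // r0:2,r1:2,r2:8,r3:Mul1
cycle 2: issue SUB r0<-Add1 // r0:Add1,r1:2,r2:8,r3:Mul1
cycle 3: issue MUL r3<-Mul2 // r0:Add1,r1:2,r2:8,r3:Mul2
cycle 4: CDB Add1=0; issue ADD r3<-Add1 // r0:0,r1:2,r2:8,r3:Add1
cycle 5: CDB Mul1=16; issue MUL r2<-Mul1 // r0:0,r1:2,r2:Mul1,r3:Add1
cycle 6: issue SUB r3<-Add2 // r0:0,r1:2,r2:Mul1,r3:Add2
cycle 7: CDB Mul2=16; issue SUB r1<-Add3 // r0:0,r1:Add3,r2:Mul1,r3:Add2
cycle 8: stall // r0:0,r1:Add3,r2:Mul1,r3:Add2
cycle 9: CDB Add1=24; issue SUB r0<-Add1 // r0:Add1,r1:Add3,r2:Mul1,r3:Add2
cycle 10: CDB Add3=-2; issue MUL r1<-Mul2 // r0:Add1,r1:Mul2,r2:Mul1,r3:Add2
cycle 11: CDB Mul1=4 // r0:Add1,r1:Mul2,r2:4,r3:Add2
cycle 12: - // r0:Add1,r1:Mul2,r2:4,r3:Add2
cycle 13: CDB Add2=-4 // r0:Add1,r1:Mul2,r2:4,r3:-4
cycle 14: - // r0:Add1,r1:Mul2,r2:4,r3:-4
cycle 15: CDB Add1=2 // r0:2,r1:Mul2,r2:4,r3:-4
cycle 16: - // r0:2,r1:Mul2,r2:4,r3:-4

STATUS = TAG Mul2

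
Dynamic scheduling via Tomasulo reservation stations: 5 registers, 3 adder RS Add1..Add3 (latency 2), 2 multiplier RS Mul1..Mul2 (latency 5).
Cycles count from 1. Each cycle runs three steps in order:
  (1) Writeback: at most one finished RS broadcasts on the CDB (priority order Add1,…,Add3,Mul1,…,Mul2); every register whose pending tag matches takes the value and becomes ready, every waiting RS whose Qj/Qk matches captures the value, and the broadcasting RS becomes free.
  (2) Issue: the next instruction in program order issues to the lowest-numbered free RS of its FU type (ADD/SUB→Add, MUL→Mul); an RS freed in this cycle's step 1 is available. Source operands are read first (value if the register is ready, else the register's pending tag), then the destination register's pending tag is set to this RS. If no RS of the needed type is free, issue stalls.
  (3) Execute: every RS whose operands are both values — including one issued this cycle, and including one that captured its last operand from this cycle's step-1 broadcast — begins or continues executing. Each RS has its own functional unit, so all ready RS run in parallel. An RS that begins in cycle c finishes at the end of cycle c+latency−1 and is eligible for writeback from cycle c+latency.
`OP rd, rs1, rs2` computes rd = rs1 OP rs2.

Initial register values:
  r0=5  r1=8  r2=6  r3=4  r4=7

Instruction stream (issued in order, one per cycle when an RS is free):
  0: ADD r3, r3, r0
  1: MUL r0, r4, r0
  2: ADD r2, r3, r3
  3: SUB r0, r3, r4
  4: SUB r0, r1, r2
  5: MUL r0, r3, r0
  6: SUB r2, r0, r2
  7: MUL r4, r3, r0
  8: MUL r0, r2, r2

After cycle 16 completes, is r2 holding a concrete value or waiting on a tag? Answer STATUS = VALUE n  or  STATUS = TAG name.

STATUS = VALUE -108

cycle 1: issue ADD r3<-Add1 // r0:5,r1:8,r2:6,r3:Add1,r4:7
cycle 2: issue MUL r0<-Mul1 // r0:Mul1,r1:8,r2:6,r3:Add1,r4:7
cycle 3: CDB Add1=9; issue ADD r2<-Add1 // r0:Mul1,r1:8,r2:Add1,r3:9,r4:7
cycle 4: issue SUB r0<-Add2 // r0:Add2,r1:8,r2:Add1,r3:9,r4:7
cycle 5: CDB Add1=18; issue SUB r0<-Add1 // r0:Add1,r1:8,r2:18,r3:9,r4:7
cycle 6: CDB Add2=2; issue MUL r0<-Mul2 // r0:Mul2,r1:8,r2:18,r3:9,r4:7
cycle 7: CDB Add1=-10; issue SUB r2<-Add1 // r0:Mul2,r1:8,r2:Add1,r3:9,r4:7
cycle 8: CDB Mul1=35; issue MUL r4<-Mul1 // r0:Mul2,r1:8,r2:Add1,r3:9,r4:Mul1
cycle 9: stall // r0:Mul2,r1:8,r2:Add1,r3:9,r4:Mul1
cycle 10: stall // r0:Mul2,r1:8,r2:Add1,r3:9,r4:Mul1
cycle 11: stall // r0:Mul2,r1:8,r2:Add1,r3:9,r4:Mul1
cycle 12: CDB Mul2=-90; issue MUL r0<-Mul2 // r0:Mul2,r1:8,r2:Add1,r3:9,r4:Mul1
cycle 13: - // r0:Mul2,r1:8,r2:Add1,r3:9,r4:Mul1
cycle 14: CDB Add1=-108 // r0:Mul2,r1:8,r2:-108,r3:9,r4:Mul1
cycle 15: - // r0:Mul2,r1:8,r2:-108,r3:9,r4:Mul1
cycle 16: - // r0:Mul2,r1:8,r2:-108,r3:9,r4:Mul1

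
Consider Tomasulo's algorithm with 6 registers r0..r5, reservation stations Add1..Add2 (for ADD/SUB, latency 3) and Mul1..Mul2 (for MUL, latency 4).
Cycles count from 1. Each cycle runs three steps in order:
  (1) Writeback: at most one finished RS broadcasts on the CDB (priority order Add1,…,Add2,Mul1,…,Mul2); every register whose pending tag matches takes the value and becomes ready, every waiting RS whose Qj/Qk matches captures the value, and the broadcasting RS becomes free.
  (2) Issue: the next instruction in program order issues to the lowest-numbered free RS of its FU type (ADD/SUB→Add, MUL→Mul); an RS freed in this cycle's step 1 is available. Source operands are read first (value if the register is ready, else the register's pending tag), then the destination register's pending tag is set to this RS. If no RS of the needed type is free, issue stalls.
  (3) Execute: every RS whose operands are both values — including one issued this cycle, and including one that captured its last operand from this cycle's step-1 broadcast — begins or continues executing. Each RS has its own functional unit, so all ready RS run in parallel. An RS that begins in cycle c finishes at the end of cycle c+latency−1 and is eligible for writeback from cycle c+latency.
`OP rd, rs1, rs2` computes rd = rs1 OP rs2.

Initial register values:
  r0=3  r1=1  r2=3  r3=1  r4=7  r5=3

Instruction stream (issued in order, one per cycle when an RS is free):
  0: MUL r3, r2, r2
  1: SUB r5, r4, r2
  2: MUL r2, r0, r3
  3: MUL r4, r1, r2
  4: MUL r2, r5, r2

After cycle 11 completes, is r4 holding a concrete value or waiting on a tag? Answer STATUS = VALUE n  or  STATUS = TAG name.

cycle 1: issue MUL r3<-Mul1 // r0:3,r1:1,r2:3,r3:Mul1,r4:7,r5:3
cycle 2: issue SUB r5<-Add1 // r0:3,r1:1,r2:3,r3:Mul1,r4:7,r5:Add1
cycle 3: issue MUL r2<-Mul2 // r0:3,r1:1,r2:Mul2,r3:Mul1,r4:7,r5:Add1
cycle 4: stall // r0:3,r1:1,r2:Mul2,r3:Mul1,r4:7,r5:Add1
cycle 5: CDB Add1=4; stall // r0:3,r1:1,r2:Mul2,r3:Mul1,r4:7,r5:4
cycle 6: CDB Mul1=9; issue MUL r4<-Mul1 // r0:3,r1:1,r2:Mul2,r3:9,r4:Mul1,r5:4
cycle 7: stall // r0:3,r1:1,r2:Mul2,r3:9,r4:Mul1,r5:4
cycle 8: stall // r0:3,r1:1,r2:Mul2,r3:9,r4:Mul1,r5:4
cycle 9: stall // r0:3,r1:1,r2:Mul2,r3:9,r4:Mul1,r5:4
cycle 10: CDB Mul2=27; issue MUL r2<-Mul2 // r0:3,r1:1,r2:Mul2,r3:9,r4:Mul1,r5:4
cycle 11: - // r0:3,r1:1,r2:Mul2,r3:9,r4:Mul1,r5:4

STATUS = TAG Mul1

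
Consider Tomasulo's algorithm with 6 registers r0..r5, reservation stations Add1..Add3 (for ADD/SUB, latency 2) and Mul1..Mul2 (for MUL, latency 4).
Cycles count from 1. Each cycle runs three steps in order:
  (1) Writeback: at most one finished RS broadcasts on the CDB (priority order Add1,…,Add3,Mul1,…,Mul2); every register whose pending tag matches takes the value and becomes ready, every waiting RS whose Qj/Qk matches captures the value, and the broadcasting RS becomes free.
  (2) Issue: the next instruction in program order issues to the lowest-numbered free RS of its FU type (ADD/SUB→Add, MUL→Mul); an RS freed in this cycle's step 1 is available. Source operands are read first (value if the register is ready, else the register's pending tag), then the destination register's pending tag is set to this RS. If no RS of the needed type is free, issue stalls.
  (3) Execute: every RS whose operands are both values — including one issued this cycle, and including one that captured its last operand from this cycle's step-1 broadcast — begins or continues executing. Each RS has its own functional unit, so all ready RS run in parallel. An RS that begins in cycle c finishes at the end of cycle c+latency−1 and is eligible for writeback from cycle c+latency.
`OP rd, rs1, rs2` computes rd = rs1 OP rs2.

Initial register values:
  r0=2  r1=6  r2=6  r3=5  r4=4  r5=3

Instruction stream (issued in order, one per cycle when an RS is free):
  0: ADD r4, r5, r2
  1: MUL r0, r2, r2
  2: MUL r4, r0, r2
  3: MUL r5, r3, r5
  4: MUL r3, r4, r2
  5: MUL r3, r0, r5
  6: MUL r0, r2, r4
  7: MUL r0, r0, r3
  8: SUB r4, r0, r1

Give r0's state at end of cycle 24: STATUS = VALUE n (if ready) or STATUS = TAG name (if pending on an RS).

STATUS = VALUE 699840

  c1: issue ADD r4<-Add1  regs: r0:2,r1:6,r2:6,r3:5,r4:Add1,r5:3
  c2: issue MUL r0<-Mul1  regs: r0:Mul1,r1:6,r2:6,r3:5,r4:Add1,r5:3
  c3: CDB Add1=9; issue MUL r4<-Mul2  regs: r0:Mul1,r1:6,r2:6,r3:5,r4:Mul2,r5:3
  c4: stall  regs: r0:Mul1,r1:6,r2:6,r3:5,r4:Mul2,r5:3
  c5: stall  regs: r0:Mul1,r1:6,r2:6,r3:5,r4:Mul2,r5:3
  c6: CDB Mul1=36; issue MUL r5<-Mul1  regs: r0:36,r1:6,r2:6,r3:5,r4:Mul2,r5:Mul1
  c7: stall  regs: r0:36,r1:6,r2:6,r3:5,r4:Mul2,r5:Mul1
  c8: stall  regs: r0:36,r1:6,r2:6,r3:5,r4:Mul2,r5:Mul1
  c9: stall  regs: r0:36,r1:6,r2:6,r3:5,r4:Mul2,r5:Mul1
  c10: CDB Mul1=15; issue MUL r3<-Mul1  regs: r0:36,r1:6,r2:6,r3:Mul1,r4:Mul2,r5:15
  c11: CDB Mul2=216; issue MUL r3<-Mul2  regs: r0:36,r1:6,r2:6,r3:Mul2,r4:216,r5:15
  c12: stall  regs: r0:36,r1:6,r2:6,r3:Mul2,r4:216,r5:15
  c13: stall  regs: r0:36,r1:6,r2:6,r3:Mul2,r4:216,r5:15
  c14: stall  regs: r0:36,r1:6,r2:6,r3:Mul2,r4:216,r5:15
  c15: CDB Mul1=1296; issue MUL r0<-Mul1  regs: r0:Mul1,r1:6,r2:6,r3:Mul2,r4:216,r5:15
  c16: CDB Mul2=540; issue MUL r0<-Mul2  regs: r0:Mul2,r1:6,r2:6,r3:540,r4:216,r5:15
  c17: issue SUB r4<-Add1  regs: r0:Mul2,r1:6,r2:6,r3:540,r4:Add1,r5:15
  c18: -  regs: r0:Mul2,r1:6,r2:6,r3:540,r4:Add1,r5:15
  c19: CDB Mul1=1296  regs: r0:Mul2,r1:6,r2:6,r3:540,r4:Add1,r5:15
  c20: -  regs: r0:Mul2,r1:6,r2:6,r3:540,r4:Add1,r5:15
  c21: -  regs: r0:Mul2,r1:6,r2:6,r3:540,r4:Add1,r5:15
  c22: -  regs: r0:Mul2,r1:6,r2:6,r3:540,r4:Add1,r5:15
  c23: CDB Mul2=699840  regs: r0:699840,r1:6,r2:6,r3:540,r4:Add1,r5:15
  c24: -  regs: r0:699840,r1:6,r2:6,r3:540,r4:Add1,r5:15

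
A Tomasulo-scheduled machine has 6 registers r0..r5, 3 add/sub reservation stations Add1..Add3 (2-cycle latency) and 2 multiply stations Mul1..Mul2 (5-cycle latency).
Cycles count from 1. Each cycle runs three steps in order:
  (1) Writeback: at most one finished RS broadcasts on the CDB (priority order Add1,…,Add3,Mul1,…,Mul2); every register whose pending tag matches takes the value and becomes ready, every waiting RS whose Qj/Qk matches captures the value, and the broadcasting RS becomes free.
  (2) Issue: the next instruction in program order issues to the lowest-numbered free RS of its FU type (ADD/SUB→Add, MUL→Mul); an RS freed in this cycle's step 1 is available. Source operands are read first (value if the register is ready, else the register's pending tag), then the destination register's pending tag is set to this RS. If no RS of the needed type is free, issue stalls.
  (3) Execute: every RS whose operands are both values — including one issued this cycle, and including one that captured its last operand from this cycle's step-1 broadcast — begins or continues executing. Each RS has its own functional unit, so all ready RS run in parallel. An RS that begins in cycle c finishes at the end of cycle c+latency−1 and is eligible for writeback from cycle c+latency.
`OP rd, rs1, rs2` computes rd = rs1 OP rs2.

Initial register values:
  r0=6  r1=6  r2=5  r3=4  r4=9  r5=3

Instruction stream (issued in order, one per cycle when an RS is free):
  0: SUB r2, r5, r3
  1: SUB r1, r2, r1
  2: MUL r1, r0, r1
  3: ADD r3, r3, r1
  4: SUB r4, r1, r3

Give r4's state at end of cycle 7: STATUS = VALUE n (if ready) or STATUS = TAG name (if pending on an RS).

STATUS = TAG Add2

  c1: issue SUB r2<-Add1  regs: r0:6,r1:6,r2:Add1,r3:4,r4:9,r5:3
  c2: issue SUB r1<-Add2  regs: r0:6,r1:Add2,r2:Add1,r3:4,r4:9,r5:3
  c3: CDB Add1=-1; issue MUL r1<-Mul1  regs: r0:6,r1:Mul1,r2:-1,r3:4,r4:9,r5:3
  c4: issue ADD r3<-Add1  regs: r0:6,r1:Mul1,r2:-1,r3:Add1,r4:9,r5:3
  c5: CDB Add2=-7; issue SUB r4<-Add2  regs: r0:6,r1:Mul1,r2:-1,r3:Add1,r4:Add2,r5:3
  c6: -  regs: r0:6,r1:Mul1,r2:-1,r3:Add1,r4:Add2,r5:3
  c7: -  regs: r0:6,r1:Mul1,r2:-1,r3:Add1,r4:Add2,r5:3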